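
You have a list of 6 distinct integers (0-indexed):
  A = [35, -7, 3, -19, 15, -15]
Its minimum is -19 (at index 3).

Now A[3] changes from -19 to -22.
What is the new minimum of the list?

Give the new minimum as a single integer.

Answer: -22

Derivation:
Old min = -19 (at index 3)
Change: A[3] -19 -> -22
Changed element WAS the min. Need to check: is -22 still <= all others?
  Min of remaining elements: -15
  New min = min(-22, -15) = -22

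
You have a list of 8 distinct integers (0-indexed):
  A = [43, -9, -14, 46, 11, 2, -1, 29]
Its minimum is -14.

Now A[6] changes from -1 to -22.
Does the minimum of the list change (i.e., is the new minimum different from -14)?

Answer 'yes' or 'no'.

Old min = -14
Change: A[6] -1 -> -22
Changed element was NOT the min; min changes only if -22 < -14.
New min = -22; changed? yes

Answer: yes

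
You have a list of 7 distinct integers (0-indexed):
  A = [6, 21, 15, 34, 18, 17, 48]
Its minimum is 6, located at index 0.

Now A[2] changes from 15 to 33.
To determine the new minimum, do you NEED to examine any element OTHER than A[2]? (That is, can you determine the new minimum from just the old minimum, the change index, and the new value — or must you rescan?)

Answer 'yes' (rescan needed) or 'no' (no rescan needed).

Answer: no

Derivation:
Old min = 6 at index 0
Change at index 2: 15 -> 33
Index 2 was NOT the min. New min = min(6, 33). No rescan of other elements needed.
Needs rescan: no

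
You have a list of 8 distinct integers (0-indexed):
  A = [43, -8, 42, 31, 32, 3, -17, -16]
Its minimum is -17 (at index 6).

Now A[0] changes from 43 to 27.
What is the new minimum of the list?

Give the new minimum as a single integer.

Answer: -17

Derivation:
Old min = -17 (at index 6)
Change: A[0] 43 -> 27
Changed element was NOT the old min.
  New min = min(old_min, new_val) = min(-17, 27) = -17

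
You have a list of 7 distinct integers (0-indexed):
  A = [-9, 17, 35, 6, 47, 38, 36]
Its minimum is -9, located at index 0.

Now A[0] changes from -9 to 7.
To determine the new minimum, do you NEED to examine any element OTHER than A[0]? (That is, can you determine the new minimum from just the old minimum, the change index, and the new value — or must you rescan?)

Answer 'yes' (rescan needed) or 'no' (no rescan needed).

Answer: yes

Derivation:
Old min = -9 at index 0
Change at index 0: -9 -> 7
Index 0 WAS the min and new value 7 > old min -9. Must rescan other elements to find the new min.
Needs rescan: yes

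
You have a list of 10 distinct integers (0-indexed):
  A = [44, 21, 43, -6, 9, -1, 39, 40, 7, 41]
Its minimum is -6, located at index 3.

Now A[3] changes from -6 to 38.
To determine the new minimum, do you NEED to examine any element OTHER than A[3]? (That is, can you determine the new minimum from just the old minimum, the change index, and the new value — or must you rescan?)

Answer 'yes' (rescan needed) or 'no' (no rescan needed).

Old min = -6 at index 3
Change at index 3: -6 -> 38
Index 3 WAS the min and new value 38 > old min -6. Must rescan other elements to find the new min.
Needs rescan: yes

Answer: yes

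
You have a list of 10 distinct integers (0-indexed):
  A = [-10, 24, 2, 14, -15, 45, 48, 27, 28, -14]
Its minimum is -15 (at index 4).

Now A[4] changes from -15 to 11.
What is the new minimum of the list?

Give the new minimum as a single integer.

Answer: -14

Derivation:
Old min = -15 (at index 4)
Change: A[4] -15 -> 11
Changed element WAS the min. Need to check: is 11 still <= all others?
  Min of remaining elements: -14
  New min = min(11, -14) = -14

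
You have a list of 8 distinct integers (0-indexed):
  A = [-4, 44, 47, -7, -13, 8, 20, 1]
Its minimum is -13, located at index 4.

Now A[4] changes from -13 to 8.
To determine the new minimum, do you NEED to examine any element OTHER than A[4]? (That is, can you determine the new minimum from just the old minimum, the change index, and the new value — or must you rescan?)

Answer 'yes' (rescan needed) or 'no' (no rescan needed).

Old min = -13 at index 4
Change at index 4: -13 -> 8
Index 4 WAS the min and new value 8 > old min -13. Must rescan other elements to find the new min.
Needs rescan: yes

Answer: yes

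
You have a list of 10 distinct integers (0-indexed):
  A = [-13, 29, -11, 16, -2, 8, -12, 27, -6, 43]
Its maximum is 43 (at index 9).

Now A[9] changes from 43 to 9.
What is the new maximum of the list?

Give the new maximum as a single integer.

Answer: 29

Derivation:
Old max = 43 (at index 9)
Change: A[9] 43 -> 9
Changed element WAS the max -> may need rescan.
  Max of remaining elements: 29
  New max = max(9, 29) = 29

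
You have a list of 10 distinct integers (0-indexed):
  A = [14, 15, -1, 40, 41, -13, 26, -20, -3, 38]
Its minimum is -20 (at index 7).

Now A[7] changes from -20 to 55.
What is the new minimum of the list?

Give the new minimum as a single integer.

Answer: -13

Derivation:
Old min = -20 (at index 7)
Change: A[7] -20 -> 55
Changed element WAS the min. Need to check: is 55 still <= all others?
  Min of remaining elements: -13
  New min = min(55, -13) = -13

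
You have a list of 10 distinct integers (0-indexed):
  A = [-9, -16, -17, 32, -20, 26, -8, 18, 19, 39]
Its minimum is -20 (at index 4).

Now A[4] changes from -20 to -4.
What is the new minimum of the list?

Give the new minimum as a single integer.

Answer: -17

Derivation:
Old min = -20 (at index 4)
Change: A[4] -20 -> -4
Changed element WAS the min. Need to check: is -4 still <= all others?
  Min of remaining elements: -17
  New min = min(-4, -17) = -17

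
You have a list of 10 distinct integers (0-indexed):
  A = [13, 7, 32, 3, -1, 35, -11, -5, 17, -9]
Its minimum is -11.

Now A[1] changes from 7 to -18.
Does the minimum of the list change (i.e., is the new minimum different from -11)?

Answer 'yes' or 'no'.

Answer: yes

Derivation:
Old min = -11
Change: A[1] 7 -> -18
Changed element was NOT the min; min changes only if -18 < -11.
New min = -18; changed? yes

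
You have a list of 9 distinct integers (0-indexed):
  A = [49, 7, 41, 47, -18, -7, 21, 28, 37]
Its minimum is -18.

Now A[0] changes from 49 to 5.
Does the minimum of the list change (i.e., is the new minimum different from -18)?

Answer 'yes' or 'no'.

Answer: no

Derivation:
Old min = -18
Change: A[0] 49 -> 5
Changed element was NOT the min; min changes only if 5 < -18.
New min = -18; changed? no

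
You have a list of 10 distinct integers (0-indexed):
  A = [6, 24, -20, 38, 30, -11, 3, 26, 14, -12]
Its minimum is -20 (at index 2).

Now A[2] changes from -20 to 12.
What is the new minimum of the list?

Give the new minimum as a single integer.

Old min = -20 (at index 2)
Change: A[2] -20 -> 12
Changed element WAS the min. Need to check: is 12 still <= all others?
  Min of remaining elements: -12
  New min = min(12, -12) = -12

Answer: -12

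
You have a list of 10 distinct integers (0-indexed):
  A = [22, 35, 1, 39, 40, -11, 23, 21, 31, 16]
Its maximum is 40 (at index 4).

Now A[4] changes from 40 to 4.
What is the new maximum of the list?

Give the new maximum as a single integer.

Old max = 40 (at index 4)
Change: A[4] 40 -> 4
Changed element WAS the max -> may need rescan.
  Max of remaining elements: 39
  New max = max(4, 39) = 39

Answer: 39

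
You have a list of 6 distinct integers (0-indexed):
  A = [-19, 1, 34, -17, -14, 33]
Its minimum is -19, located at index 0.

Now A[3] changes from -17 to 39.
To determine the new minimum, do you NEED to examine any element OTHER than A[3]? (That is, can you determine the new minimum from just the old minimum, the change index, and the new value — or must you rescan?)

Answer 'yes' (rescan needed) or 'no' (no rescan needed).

Old min = -19 at index 0
Change at index 3: -17 -> 39
Index 3 was NOT the min. New min = min(-19, 39). No rescan of other elements needed.
Needs rescan: no

Answer: no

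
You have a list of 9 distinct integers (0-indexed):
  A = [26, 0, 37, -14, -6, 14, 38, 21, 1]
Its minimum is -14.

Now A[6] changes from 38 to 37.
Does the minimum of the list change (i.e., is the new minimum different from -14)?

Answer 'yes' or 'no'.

Old min = -14
Change: A[6] 38 -> 37
Changed element was NOT the min; min changes only if 37 < -14.
New min = -14; changed? no

Answer: no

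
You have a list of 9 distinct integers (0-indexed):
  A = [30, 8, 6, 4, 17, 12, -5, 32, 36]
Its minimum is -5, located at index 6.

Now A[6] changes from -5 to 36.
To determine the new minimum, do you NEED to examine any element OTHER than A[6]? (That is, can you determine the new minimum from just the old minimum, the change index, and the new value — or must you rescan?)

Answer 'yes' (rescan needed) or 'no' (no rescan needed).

Old min = -5 at index 6
Change at index 6: -5 -> 36
Index 6 WAS the min and new value 36 > old min -5. Must rescan other elements to find the new min.
Needs rescan: yes

Answer: yes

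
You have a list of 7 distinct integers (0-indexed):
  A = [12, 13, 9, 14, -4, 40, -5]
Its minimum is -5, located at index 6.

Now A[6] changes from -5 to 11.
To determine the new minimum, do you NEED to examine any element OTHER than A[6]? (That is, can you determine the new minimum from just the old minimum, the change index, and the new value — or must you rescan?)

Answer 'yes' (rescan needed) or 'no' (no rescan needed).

Old min = -5 at index 6
Change at index 6: -5 -> 11
Index 6 WAS the min and new value 11 > old min -5. Must rescan other elements to find the new min.
Needs rescan: yes

Answer: yes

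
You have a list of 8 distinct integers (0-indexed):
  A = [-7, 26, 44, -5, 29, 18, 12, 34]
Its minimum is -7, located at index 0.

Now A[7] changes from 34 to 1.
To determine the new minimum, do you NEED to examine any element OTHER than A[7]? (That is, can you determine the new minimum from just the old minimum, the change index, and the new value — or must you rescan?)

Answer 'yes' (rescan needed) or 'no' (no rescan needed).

Old min = -7 at index 0
Change at index 7: 34 -> 1
Index 7 was NOT the min. New min = min(-7, 1). No rescan of other elements needed.
Needs rescan: no

Answer: no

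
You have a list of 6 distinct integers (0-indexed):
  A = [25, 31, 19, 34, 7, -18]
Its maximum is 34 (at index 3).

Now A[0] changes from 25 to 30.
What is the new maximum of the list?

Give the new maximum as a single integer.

Old max = 34 (at index 3)
Change: A[0] 25 -> 30
Changed element was NOT the old max.
  New max = max(old_max, new_val) = max(34, 30) = 34

Answer: 34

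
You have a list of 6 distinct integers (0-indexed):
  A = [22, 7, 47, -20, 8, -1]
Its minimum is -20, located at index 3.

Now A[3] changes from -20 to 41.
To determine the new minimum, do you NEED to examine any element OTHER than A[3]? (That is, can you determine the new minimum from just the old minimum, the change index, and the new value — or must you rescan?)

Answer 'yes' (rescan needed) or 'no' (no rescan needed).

Answer: yes

Derivation:
Old min = -20 at index 3
Change at index 3: -20 -> 41
Index 3 WAS the min and new value 41 > old min -20. Must rescan other elements to find the new min.
Needs rescan: yes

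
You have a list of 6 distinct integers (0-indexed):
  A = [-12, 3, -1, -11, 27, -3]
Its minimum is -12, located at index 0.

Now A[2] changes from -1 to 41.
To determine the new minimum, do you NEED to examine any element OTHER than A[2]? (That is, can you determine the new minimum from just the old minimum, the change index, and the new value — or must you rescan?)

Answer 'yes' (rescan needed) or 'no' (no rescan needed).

Answer: no

Derivation:
Old min = -12 at index 0
Change at index 2: -1 -> 41
Index 2 was NOT the min. New min = min(-12, 41). No rescan of other elements needed.
Needs rescan: no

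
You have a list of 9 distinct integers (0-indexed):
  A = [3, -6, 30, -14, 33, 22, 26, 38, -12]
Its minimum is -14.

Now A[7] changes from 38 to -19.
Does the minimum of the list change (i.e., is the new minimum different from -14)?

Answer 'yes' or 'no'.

Old min = -14
Change: A[7] 38 -> -19
Changed element was NOT the min; min changes only if -19 < -14.
New min = -19; changed? yes

Answer: yes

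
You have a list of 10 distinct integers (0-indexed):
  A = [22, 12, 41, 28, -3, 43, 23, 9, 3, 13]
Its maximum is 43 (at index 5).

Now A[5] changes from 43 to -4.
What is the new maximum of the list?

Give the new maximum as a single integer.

Old max = 43 (at index 5)
Change: A[5] 43 -> -4
Changed element WAS the max -> may need rescan.
  Max of remaining elements: 41
  New max = max(-4, 41) = 41

Answer: 41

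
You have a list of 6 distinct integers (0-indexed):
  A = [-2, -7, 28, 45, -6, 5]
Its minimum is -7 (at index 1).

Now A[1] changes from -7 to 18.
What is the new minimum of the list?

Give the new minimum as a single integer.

Answer: -6

Derivation:
Old min = -7 (at index 1)
Change: A[1] -7 -> 18
Changed element WAS the min. Need to check: is 18 still <= all others?
  Min of remaining elements: -6
  New min = min(18, -6) = -6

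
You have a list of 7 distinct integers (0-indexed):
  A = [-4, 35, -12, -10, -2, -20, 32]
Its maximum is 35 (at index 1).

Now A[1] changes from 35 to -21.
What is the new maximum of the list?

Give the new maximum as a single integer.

Old max = 35 (at index 1)
Change: A[1] 35 -> -21
Changed element WAS the max -> may need rescan.
  Max of remaining elements: 32
  New max = max(-21, 32) = 32

Answer: 32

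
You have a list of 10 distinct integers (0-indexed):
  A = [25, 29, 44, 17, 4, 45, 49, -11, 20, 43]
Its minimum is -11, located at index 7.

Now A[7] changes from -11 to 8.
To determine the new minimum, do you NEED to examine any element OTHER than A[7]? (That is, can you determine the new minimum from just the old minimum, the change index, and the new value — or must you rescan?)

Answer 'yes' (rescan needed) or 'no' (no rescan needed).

Answer: yes

Derivation:
Old min = -11 at index 7
Change at index 7: -11 -> 8
Index 7 WAS the min and new value 8 > old min -11. Must rescan other elements to find the new min.
Needs rescan: yes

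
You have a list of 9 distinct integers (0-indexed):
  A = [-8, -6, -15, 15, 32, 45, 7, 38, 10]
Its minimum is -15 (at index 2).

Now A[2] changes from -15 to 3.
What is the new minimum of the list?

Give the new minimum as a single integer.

Old min = -15 (at index 2)
Change: A[2] -15 -> 3
Changed element WAS the min. Need to check: is 3 still <= all others?
  Min of remaining elements: -8
  New min = min(3, -8) = -8

Answer: -8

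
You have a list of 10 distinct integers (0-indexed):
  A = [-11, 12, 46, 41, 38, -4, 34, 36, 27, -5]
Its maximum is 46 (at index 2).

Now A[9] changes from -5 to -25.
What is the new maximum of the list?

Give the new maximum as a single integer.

Answer: 46

Derivation:
Old max = 46 (at index 2)
Change: A[9] -5 -> -25
Changed element was NOT the old max.
  New max = max(old_max, new_val) = max(46, -25) = 46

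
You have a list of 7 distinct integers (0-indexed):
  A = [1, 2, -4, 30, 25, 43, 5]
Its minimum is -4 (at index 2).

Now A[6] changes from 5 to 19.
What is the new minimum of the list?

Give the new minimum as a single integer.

Old min = -4 (at index 2)
Change: A[6] 5 -> 19
Changed element was NOT the old min.
  New min = min(old_min, new_val) = min(-4, 19) = -4

Answer: -4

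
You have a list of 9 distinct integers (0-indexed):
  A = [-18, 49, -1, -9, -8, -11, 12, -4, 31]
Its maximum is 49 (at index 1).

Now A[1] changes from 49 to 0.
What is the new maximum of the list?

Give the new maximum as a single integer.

Old max = 49 (at index 1)
Change: A[1] 49 -> 0
Changed element WAS the max -> may need rescan.
  Max of remaining elements: 31
  New max = max(0, 31) = 31

Answer: 31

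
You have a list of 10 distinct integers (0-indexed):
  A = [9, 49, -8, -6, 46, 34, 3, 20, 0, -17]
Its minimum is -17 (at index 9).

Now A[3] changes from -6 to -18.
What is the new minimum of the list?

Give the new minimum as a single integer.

Answer: -18

Derivation:
Old min = -17 (at index 9)
Change: A[3] -6 -> -18
Changed element was NOT the old min.
  New min = min(old_min, new_val) = min(-17, -18) = -18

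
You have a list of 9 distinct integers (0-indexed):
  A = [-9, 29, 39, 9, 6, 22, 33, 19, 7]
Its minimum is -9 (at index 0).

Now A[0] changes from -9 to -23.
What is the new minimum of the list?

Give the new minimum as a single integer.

Old min = -9 (at index 0)
Change: A[0] -9 -> -23
Changed element WAS the min. Need to check: is -23 still <= all others?
  Min of remaining elements: 6
  New min = min(-23, 6) = -23

Answer: -23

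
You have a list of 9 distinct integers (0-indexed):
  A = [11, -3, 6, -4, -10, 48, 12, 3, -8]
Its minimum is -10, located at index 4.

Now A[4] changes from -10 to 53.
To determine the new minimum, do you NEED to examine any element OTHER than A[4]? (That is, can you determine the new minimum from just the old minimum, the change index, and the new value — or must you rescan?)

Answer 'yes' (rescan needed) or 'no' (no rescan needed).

Old min = -10 at index 4
Change at index 4: -10 -> 53
Index 4 WAS the min and new value 53 > old min -10. Must rescan other elements to find the new min.
Needs rescan: yes

Answer: yes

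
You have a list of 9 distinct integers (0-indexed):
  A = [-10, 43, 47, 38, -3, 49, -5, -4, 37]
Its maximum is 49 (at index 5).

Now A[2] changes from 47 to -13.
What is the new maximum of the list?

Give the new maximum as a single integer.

Answer: 49

Derivation:
Old max = 49 (at index 5)
Change: A[2] 47 -> -13
Changed element was NOT the old max.
  New max = max(old_max, new_val) = max(49, -13) = 49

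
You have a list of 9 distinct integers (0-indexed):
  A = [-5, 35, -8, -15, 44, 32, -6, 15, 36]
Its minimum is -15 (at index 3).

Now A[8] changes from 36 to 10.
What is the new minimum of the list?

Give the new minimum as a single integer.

Answer: -15

Derivation:
Old min = -15 (at index 3)
Change: A[8] 36 -> 10
Changed element was NOT the old min.
  New min = min(old_min, new_val) = min(-15, 10) = -15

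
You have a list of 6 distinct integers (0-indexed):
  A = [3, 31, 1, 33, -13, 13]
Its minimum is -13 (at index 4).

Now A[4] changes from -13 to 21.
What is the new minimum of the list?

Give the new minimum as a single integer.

Answer: 1

Derivation:
Old min = -13 (at index 4)
Change: A[4] -13 -> 21
Changed element WAS the min. Need to check: is 21 still <= all others?
  Min of remaining elements: 1
  New min = min(21, 1) = 1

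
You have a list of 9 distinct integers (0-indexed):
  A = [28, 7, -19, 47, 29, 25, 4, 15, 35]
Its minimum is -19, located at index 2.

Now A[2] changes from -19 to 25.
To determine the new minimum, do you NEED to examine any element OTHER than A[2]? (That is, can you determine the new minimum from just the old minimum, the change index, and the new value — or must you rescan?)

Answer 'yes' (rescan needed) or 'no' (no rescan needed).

Old min = -19 at index 2
Change at index 2: -19 -> 25
Index 2 WAS the min and new value 25 > old min -19. Must rescan other elements to find the new min.
Needs rescan: yes

Answer: yes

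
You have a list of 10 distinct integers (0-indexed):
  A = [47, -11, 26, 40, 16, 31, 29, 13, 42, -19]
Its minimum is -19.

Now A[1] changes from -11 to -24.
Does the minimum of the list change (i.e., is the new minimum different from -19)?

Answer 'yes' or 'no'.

Answer: yes

Derivation:
Old min = -19
Change: A[1] -11 -> -24
Changed element was NOT the min; min changes only if -24 < -19.
New min = -24; changed? yes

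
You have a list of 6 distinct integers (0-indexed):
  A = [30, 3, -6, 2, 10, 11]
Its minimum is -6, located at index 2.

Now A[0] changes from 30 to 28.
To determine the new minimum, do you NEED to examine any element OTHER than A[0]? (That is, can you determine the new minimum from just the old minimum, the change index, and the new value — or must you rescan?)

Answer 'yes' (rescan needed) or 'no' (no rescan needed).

Old min = -6 at index 2
Change at index 0: 30 -> 28
Index 0 was NOT the min. New min = min(-6, 28). No rescan of other elements needed.
Needs rescan: no

Answer: no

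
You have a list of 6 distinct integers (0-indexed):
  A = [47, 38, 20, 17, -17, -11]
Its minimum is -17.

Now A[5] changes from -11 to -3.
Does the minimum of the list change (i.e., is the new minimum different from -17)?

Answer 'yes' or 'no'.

Old min = -17
Change: A[5] -11 -> -3
Changed element was NOT the min; min changes only if -3 < -17.
New min = -17; changed? no

Answer: no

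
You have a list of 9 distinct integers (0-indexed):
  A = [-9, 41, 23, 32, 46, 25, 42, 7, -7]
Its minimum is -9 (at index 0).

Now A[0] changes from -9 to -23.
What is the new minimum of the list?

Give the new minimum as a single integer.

Answer: -23

Derivation:
Old min = -9 (at index 0)
Change: A[0] -9 -> -23
Changed element WAS the min. Need to check: is -23 still <= all others?
  Min of remaining elements: -7
  New min = min(-23, -7) = -23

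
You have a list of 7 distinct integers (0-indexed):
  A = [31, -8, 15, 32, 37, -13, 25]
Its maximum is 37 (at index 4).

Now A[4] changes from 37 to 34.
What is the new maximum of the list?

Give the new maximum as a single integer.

Old max = 37 (at index 4)
Change: A[4] 37 -> 34
Changed element WAS the max -> may need rescan.
  Max of remaining elements: 32
  New max = max(34, 32) = 34

Answer: 34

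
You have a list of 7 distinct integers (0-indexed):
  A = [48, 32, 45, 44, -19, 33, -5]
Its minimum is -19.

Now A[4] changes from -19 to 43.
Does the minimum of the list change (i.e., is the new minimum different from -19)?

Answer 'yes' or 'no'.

Old min = -19
Change: A[4] -19 -> 43
Changed element was the min; new min must be rechecked.
New min = -5; changed? yes

Answer: yes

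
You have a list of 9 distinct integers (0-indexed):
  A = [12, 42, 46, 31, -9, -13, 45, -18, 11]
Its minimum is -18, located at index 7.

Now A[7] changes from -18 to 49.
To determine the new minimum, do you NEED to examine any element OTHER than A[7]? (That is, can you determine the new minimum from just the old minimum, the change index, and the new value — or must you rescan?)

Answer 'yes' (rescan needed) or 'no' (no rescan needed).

Old min = -18 at index 7
Change at index 7: -18 -> 49
Index 7 WAS the min and new value 49 > old min -18. Must rescan other elements to find the new min.
Needs rescan: yes

Answer: yes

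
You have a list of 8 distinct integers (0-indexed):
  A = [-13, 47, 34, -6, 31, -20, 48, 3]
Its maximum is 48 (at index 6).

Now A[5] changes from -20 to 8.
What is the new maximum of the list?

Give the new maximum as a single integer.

Answer: 48

Derivation:
Old max = 48 (at index 6)
Change: A[5] -20 -> 8
Changed element was NOT the old max.
  New max = max(old_max, new_val) = max(48, 8) = 48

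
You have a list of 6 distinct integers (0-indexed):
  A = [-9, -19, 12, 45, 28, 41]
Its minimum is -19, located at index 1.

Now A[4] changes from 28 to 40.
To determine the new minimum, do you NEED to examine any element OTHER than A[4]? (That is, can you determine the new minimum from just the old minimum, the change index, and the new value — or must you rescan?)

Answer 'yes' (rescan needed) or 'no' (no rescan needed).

Answer: no

Derivation:
Old min = -19 at index 1
Change at index 4: 28 -> 40
Index 4 was NOT the min. New min = min(-19, 40). No rescan of other elements needed.
Needs rescan: no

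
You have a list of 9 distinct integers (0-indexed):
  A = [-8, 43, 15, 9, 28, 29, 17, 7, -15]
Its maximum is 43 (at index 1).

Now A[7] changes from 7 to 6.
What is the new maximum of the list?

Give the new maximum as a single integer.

Answer: 43

Derivation:
Old max = 43 (at index 1)
Change: A[7] 7 -> 6
Changed element was NOT the old max.
  New max = max(old_max, new_val) = max(43, 6) = 43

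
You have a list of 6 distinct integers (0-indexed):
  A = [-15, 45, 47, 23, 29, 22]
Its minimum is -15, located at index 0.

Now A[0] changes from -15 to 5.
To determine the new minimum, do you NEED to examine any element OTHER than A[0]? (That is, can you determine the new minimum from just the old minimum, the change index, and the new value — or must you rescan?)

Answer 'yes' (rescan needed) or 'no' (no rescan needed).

Old min = -15 at index 0
Change at index 0: -15 -> 5
Index 0 WAS the min and new value 5 > old min -15. Must rescan other elements to find the new min.
Needs rescan: yes

Answer: yes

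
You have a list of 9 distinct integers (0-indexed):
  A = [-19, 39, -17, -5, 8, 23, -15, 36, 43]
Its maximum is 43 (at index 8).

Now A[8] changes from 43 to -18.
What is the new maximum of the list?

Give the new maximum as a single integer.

Old max = 43 (at index 8)
Change: A[8] 43 -> -18
Changed element WAS the max -> may need rescan.
  Max of remaining elements: 39
  New max = max(-18, 39) = 39

Answer: 39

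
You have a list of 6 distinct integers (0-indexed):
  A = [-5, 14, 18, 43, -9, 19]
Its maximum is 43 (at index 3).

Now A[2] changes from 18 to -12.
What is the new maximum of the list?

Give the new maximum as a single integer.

Old max = 43 (at index 3)
Change: A[2] 18 -> -12
Changed element was NOT the old max.
  New max = max(old_max, new_val) = max(43, -12) = 43

Answer: 43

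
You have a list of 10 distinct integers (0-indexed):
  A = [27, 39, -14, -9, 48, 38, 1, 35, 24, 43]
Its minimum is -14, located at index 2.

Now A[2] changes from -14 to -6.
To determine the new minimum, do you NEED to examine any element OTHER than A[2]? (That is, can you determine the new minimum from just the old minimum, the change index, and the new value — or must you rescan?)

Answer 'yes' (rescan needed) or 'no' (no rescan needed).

Old min = -14 at index 2
Change at index 2: -14 -> -6
Index 2 WAS the min and new value -6 > old min -14. Must rescan other elements to find the new min.
Needs rescan: yes

Answer: yes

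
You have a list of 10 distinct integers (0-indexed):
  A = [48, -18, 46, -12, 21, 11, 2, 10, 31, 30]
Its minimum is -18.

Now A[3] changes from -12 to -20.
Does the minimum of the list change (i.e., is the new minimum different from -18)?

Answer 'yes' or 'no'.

Old min = -18
Change: A[3] -12 -> -20
Changed element was NOT the min; min changes only if -20 < -18.
New min = -20; changed? yes

Answer: yes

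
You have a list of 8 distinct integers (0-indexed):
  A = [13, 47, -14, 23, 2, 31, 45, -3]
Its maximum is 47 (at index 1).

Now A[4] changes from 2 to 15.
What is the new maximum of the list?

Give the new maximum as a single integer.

Answer: 47

Derivation:
Old max = 47 (at index 1)
Change: A[4] 2 -> 15
Changed element was NOT the old max.
  New max = max(old_max, new_val) = max(47, 15) = 47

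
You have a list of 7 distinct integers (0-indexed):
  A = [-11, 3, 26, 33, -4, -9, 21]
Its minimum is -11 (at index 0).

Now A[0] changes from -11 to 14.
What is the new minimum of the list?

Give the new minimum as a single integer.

Old min = -11 (at index 0)
Change: A[0] -11 -> 14
Changed element WAS the min. Need to check: is 14 still <= all others?
  Min of remaining elements: -9
  New min = min(14, -9) = -9

Answer: -9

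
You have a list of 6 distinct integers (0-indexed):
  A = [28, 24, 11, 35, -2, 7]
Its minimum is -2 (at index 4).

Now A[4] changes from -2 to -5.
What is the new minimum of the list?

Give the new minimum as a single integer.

Old min = -2 (at index 4)
Change: A[4] -2 -> -5
Changed element WAS the min. Need to check: is -5 still <= all others?
  Min of remaining elements: 7
  New min = min(-5, 7) = -5

Answer: -5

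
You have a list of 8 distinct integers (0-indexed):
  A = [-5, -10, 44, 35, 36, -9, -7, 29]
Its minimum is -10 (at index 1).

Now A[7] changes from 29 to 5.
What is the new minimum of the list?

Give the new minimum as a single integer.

Answer: -10

Derivation:
Old min = -10 (at index 1)
Change: A[7] 29 -> 5
Changed element was NOT the old min.
  New min = min(old_min, new_val) = min(-10, 5) = -10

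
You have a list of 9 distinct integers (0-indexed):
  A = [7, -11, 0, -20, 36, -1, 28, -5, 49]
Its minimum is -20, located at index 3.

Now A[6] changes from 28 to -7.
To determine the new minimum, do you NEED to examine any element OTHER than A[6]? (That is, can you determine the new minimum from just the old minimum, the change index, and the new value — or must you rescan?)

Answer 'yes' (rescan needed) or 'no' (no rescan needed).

Answer: no

Derivation:
Old min = -20 at index 3
Change at index 6: 28 -> -7
Index 6 was NOT the min. New min = min(-20, -7). No rescan of other elements needed.
Needs rescan: no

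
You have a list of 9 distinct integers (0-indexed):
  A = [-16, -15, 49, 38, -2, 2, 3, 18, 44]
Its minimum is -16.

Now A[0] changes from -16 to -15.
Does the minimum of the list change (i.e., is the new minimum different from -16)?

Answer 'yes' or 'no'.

Answer: yes

Derivation:
Old min = -16
Change: A[0] -16 -> -15
Changed element was the min; new min must be rechecked.
New min = -15; changed? yes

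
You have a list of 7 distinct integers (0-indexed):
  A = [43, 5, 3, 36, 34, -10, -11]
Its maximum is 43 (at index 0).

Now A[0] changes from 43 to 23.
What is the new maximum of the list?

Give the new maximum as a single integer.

Old max = 43 (at index 0)
Change: A[0] 43 -> 23
Changed element WAS the max -> may need rescan.
  Max of remaining elements: 36
  New max = max(23, 36) = 36

Answer: 36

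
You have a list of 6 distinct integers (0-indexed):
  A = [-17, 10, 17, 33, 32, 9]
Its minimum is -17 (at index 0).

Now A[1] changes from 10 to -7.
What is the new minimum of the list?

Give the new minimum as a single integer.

Old min = -17 (at index 0)
Change: A[1] 10 -> -7
Changed element was NOT the old min.
  New min = min(old_min, new_val) = min(-17, -7) = -17

Answer: -17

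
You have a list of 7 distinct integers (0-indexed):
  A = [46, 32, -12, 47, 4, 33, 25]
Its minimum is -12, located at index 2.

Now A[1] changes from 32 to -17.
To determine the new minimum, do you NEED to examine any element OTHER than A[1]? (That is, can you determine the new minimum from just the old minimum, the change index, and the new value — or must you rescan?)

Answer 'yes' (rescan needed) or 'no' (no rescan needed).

Old min = -12 at index 2
Change at index 1: 32 -> -17
Index 1 was NOT the min. New min = min(-12, -17). No rescan of other elements needed.
Needs rescan: no

Answer: no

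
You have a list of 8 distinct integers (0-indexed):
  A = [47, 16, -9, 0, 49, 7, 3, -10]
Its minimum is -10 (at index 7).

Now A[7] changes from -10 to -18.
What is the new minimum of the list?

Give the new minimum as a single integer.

Old min = -10 (at index 7)
Change: A[7] -10 -> -18
Changed element WAS the min. Need to check: is -18 still <= all others?
  Min of remaining elements: -9
  New min = min(-18, -9) = -18

Answer: -18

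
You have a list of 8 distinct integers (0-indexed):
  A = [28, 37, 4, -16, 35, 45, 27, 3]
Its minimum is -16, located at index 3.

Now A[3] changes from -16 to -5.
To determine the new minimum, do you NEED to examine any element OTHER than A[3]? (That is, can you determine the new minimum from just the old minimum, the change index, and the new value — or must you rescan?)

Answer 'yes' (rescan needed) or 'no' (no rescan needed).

Answer: yes

Derivation:
Old min = -16 at index 3
Change at index 3: -16 -> -5
Index 3 WAS the min and new value -5 > old min -16. Must rescan other elements to find the new min.
Needs rescan: yes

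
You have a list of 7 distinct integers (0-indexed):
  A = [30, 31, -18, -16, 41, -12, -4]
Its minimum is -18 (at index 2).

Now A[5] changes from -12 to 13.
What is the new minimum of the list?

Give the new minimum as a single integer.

Old min = -18 (at index 2)
Change: A[5] -12 -> 13
Changed element was NOT the old min.
  New min = min(old_min, new_val) = min(-18, 13) = -18

Answer: -18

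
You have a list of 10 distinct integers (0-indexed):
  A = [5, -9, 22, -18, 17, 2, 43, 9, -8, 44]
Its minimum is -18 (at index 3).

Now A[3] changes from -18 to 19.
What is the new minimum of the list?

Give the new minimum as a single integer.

Answer: -9

Derivation:
Old min = -18 (at index 3)
Change: A[3] -18 -> 19
Changed element WAS the min. Need to check: is 19 still <= all others?
  Min of remaining elements: -9
  New min = min(19, -9) = -9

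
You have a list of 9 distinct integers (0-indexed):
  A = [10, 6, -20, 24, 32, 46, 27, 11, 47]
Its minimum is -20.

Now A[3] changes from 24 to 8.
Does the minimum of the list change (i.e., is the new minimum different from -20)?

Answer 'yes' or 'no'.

Old min = -20
Change: A[3] 24 -> 8
Changed element was NOT the min; min changes only if 8 < -20.
New min = -20; changed? no

Answer: no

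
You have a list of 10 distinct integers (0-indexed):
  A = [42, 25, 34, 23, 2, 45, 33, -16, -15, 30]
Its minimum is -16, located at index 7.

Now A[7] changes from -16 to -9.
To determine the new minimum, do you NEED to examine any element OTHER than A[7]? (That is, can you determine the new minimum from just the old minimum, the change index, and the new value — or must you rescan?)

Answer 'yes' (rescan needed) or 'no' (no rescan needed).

Old min = -16 at index 7
Change at index 7: -16 -> -9
Index 7 WAS the min and new value -9 > old min -16. Must rescan other elements to find the new min.
Needs rescan: yes

Answer: yes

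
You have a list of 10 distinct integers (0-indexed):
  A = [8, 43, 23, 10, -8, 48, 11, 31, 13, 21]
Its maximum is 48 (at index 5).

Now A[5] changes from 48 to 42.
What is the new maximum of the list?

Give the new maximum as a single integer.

Old max = 48 (at index 5)
Change: A[5] 48 -> 42
Changed element WAS the max -> may need rescan.
  Max of remaining elements: 43
  New max = max(42, 43) = 43

Answer: 43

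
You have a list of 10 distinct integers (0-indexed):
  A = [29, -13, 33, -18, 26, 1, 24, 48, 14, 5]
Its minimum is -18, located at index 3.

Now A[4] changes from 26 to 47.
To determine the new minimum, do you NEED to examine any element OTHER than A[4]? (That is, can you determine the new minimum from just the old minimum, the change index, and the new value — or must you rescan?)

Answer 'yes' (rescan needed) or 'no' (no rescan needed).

Old min = -18 at index 3
Change at index 4: 26 -> 47
Index 4 was NOT the min. New min = min(-18, 47). No rescan of other elements needed.
Needs rescan: no

Answer: no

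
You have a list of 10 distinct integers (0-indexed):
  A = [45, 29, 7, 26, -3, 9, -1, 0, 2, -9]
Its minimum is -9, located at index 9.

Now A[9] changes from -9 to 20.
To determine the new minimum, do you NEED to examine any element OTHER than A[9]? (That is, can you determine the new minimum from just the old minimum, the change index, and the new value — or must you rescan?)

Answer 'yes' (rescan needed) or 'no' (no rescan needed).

Answer: yes

Derivation:
Old min = -9 at index 9
Change at index 9: -9 -> 20
Index 9 WAS the min and new value 20 > old min -9. Must rescan other elements to find the new min.
Needs rescan: yes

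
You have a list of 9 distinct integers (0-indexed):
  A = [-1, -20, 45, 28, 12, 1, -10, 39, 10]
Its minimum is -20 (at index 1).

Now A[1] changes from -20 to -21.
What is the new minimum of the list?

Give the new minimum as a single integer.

Old min = -20 (at index 1)
Change: A[1] -20 -> -21
Changed element WAS the min. Need to check: is -21 still <= all others?
  Min of remaining elements: -10
  New min = min(-21, -10) = -21

Answer: -21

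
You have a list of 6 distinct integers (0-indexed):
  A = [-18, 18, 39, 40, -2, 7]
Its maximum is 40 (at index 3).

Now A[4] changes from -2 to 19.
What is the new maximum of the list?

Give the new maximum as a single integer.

Old max = 40 (at index 3)
Change: A[4] -2 -> 19
Changed element was NOT the old max.
  New max = max(old_max, new_val) = max(40, 19) = 40

Answer: 40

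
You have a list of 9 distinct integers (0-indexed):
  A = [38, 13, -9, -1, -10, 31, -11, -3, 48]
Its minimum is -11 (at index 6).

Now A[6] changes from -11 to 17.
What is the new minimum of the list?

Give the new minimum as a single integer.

Old min = -11 (at index 6)
Change: A[6] -11 -> 17
Changed element WAS the min. Need to check: is 17 still <= all others?
  Min of remaining elements: -10
  New min = min(17, -10) = -10

Answer: -10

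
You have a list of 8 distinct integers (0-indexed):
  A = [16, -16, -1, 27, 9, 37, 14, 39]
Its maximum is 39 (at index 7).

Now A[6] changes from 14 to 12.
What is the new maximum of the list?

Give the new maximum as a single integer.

Old max = 39 (at index 7)
Change: A[6] 14 -> 12
Changed element was NOT the old max.
  New max = max(old_max, new_val) = max(39, 12) = 39

Answer: 39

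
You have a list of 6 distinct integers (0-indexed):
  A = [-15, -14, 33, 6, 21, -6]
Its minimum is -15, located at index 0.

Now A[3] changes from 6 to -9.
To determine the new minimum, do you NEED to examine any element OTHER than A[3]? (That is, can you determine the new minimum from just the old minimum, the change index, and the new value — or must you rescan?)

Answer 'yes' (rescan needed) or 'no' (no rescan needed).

Answer: no

Derivation:
Old min = -15 at index 0
Change at index 3: 6 -> -9
Index 3 was NOT the min. New min = min(-15, -9). No rescan of other elements needed.
Needs rescan: no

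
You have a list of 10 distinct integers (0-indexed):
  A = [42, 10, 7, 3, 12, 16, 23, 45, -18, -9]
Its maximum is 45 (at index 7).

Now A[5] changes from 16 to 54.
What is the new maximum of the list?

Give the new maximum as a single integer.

Answer: 54

Derivation:
Old max = 45 (at index 7)
Change: A[5] 16 -> 54
Changed element was NOT the old max.
  New max = max(old_max, new_val) = max(45, 54) = 54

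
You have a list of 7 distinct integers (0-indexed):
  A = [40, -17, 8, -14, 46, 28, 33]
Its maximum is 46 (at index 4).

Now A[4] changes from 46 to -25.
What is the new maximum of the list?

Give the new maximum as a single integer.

Answer: 40

Derivation:
Old max = 46 (at index 4)
Change: A[4] 46 -> -25
Changed element WAS the max -> may need rescan.
  Max of remaining elements: 40
  New max = max(-25, 40) = 40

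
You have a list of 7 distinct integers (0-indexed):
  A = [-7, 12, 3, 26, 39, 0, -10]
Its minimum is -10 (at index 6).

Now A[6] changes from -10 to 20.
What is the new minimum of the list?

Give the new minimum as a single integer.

Answer: -7

Derivation:
Old min = -10 (at index 6)
Change: A[6] -10 -> 20
Changed element WAS the min. Need to check: is 20 still <= all others?
  Min of remaining elements: -7
  New min = min(20, -7) = -7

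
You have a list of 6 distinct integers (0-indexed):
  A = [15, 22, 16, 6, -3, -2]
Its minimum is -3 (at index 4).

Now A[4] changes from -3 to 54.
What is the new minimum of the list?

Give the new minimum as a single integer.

Old min = -3 (at index 4)
Change: A[4] -3 -> 54
Changed element WAS the min. Need to check: is 54 still <= all others?
  Min of remaining elements: -2
  New min = min(54, -2) = -2

Answer: -2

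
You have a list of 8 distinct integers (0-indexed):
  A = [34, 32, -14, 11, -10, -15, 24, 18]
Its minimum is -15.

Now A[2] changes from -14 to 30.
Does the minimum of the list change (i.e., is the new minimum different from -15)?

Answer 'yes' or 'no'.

Old min = -15
Change: A[2] -14 -> 30
Changed element was NOT the min; min changes only if 30 < -15.
New min = -15; changed? no

Answer: no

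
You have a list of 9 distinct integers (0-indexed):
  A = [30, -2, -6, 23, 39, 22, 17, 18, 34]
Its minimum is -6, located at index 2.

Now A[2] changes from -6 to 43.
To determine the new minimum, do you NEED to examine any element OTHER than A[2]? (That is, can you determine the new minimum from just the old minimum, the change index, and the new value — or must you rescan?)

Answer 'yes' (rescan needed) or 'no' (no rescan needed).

Answer: yes

Derivation:
Old min = -6 at index 2
Change at index 2: -6 -> 43
Index 2 WAS the min and new value 43 > old min -6. Must rescan other elements to find the new min.
Needs rescan: yes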